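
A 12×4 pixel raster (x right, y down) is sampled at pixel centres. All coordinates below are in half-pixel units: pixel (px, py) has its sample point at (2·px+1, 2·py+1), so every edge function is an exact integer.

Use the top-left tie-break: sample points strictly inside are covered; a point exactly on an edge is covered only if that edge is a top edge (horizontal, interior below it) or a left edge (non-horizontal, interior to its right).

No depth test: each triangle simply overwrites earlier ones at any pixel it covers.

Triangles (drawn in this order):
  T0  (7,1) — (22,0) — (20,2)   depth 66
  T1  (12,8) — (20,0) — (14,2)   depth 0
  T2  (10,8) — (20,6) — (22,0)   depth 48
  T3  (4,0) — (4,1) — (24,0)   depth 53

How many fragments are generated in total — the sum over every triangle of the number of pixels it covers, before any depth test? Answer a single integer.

T0:
  2·area = 28
  edge (7, 1)→(22, 0): d=(15,-1) top-left  bias=+0
  edge (22, 0)→(20, 2): d=(-2,2) right/bottom  bias=-1
  edge (20, 2)→(7, 1): d=(-13,-1) top-left  bias=+0
    (3,0)@(7, 1): e=[0,28,0] → █  [on edge]
    (4,0)@(9, 1): e=[2,24,2] → █
    (5,0)@(11, 1): e=[4,20,4] → █
    (6,0)@(13, 1): e=[6,16,6] → █
    (7,0)@(15, 1): e=[8,12,8] → █
    (8,0)@(17, 1): e=[10,8,10] → █
    (9,0)@(19, 1): e=[12,4,12] → █
    (10,0)@(21, 1): e=[14,0,14] → ·  [on edge]
    (3,1)@(7, 3): e=[30,24,-26] → ·
    (4,1)@(9, 3): e=[32,20,-24] → ·
    (5,1)@(11, 3): e=[34,16,-22] → ·
    (6,1)@(13, 3): e=[36,12,-20] → ·
    (9,1)@(19, 3): e=[42,0,-14] → ·  [on edge]
    (8,2)@(17, 5): e=[70,0,-42] → ·  [on edge]
    (7,3)@(15, 7): e=[98,0,-70] → ·  [on edge]
  covered (7 px):
    · · · █ █ █ █ █ █ █ · ·
    · · · · · · · · · · · ·
    · · · · · · · · · · · ·
    · · · · · · · · · · · ·
T1:
  2·area = 32  (B↔C swapped to make it positive)
  edge (12, 8)→(14, 2): d=(2,-6) top-left  bias=+0
  edge (14, 2)→(20, 0): d=(6,-2) top-left  bias=+0
  edge (20, 0)→(12, 8): d=(-8,8) right/bottom  bias=-1
    (8,0)@(17, 1): e=[16,0,16] → █  [on edge]
    (9,0)@(19, 1): e=[28,4,0] → ·  [on edge]
    (5,1)@(11, 3): e=[-16,0,48] → ·  [on edge]
    (7,1)@(15, 3): e=[8,8,16] → █
    (8,1)@(17, 3): e=[20,12,0] → ·  [on edge]
    (2,2)@(5, 5): e=[-48,0,80] → ·  [on edge]
    (6,2)@(13, 5): e=[0,16,16] → █  [on edge]
    (7,2)@(15, 5): e=[12,20,0] → ·  [on edge]
    (6,3)@(13, 7): e=[4,28,0] → ·  [on edge]
  covered (3 px):
    · · · · · · · · █ · · ·
    · · · · · · · █ · · · ·
    · · · · · · █ · · · · ·
    · · · · · · · · · · · ·
T2:
  2·area = 56  (B↔C swapped to make it positive)
  edge (10, 8)→(22, 0): d=(12,-8) top-left  bias=+0
  edge (22, 0)→(20, 6): d=(-2,6) right/bottom  bias=-1
  edge (20, 6)→(10, 8): d=(-10,2) right/bottom  bias=-1
    (10,0)@(21, 1): e=[4,4,48] → █
    (11,0)@(23, 1): e=[20,-8,44] → ·
    (9,1)@(19, 3): e=[12,12,32] → █
    (10,1)@(21, 3): e=[28,0,28] → ·  [on edge]
    (7,2)@(15, 5): e=[4,32,20] → █
    (8,2)@(17, 5): e=[20,20,16] → █
    (10,2)@(21, 5): e=[52,-4,8] → ·
    (6,3)@(13, 7): e=[12,40,4] → █
    (7,3)@(15, 7): e=[28,28,0] → ·  [on edge]
    (8,3)@(17, 7): e=[44,16,-4] → ·
    (9,3)@(19, 7): e=[60,4,-8] → ·
  covered (6 px):
    · · · · · · · · · · █ ·
    · · · · · · · · · █ · ·
    · · · · · · · █ █ █ · ·
    · · · · · · █ · · · · ·
T3:
  2·area = 20  (B↔C swapped to make it positive)
  edge (4, 0)→(24, 0): d=(20,0) top-left  bias=+0
  edge (24, 0)→(4, 1): d=(-20,1) right/bottom  bias=-1
  edge (4, 1)→(4, 0): d=(0,-1) top-left  bias=+0
  covered (0 px):
    · · · · · · · · · · · ·
    · · · · · · · · · · · ·
    · · · · · · · · · · · ·
    · · · · · · · · · · · ·

Answer: 16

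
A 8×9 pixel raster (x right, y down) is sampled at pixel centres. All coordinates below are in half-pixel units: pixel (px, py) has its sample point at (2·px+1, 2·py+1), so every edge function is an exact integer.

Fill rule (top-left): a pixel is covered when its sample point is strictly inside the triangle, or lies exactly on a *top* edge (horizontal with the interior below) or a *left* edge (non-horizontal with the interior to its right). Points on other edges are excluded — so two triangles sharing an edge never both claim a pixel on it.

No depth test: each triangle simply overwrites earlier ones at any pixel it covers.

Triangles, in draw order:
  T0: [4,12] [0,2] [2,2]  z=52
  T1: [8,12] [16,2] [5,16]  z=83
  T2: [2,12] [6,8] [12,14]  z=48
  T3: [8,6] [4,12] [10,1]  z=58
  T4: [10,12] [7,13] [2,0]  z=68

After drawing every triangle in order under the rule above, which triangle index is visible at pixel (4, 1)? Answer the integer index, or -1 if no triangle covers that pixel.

T0:
  2·area = 20
  edge (4, 12)→(0, 2): d=(-4,-10) top-left  bias=+0
  edge (0, 2)→(2, 2): d=(2,0) top-left  bias=+0
  edge (2, 2)→(4, 12): d=(2,10) right/bottom  bias=-1
    (0,1)@(1, 3): e=[6,2,12] → █
    (1,1)@(3, 3): e=[26,2,-8] → ·
    (0,2)@(1, 5): e=[-2,6,16] → ·
    (1,3)@(3, 7): e=[10,10,0] → ·  [on edge]
    (1,4)@(3, 9): e=[2,14,4] → █
    (2,4)@(5, 9): e=[22,14,-16] → ·
    (1,5)@(3, 11): e=[-6,18,8] → ·
    (2,8)@(5, 17): e=[-10,30,0] → ·  [on edge]
  covered (2 px):
    · · · · · · · ·
    █ · · · · · · ·
    · · · · · · · ·
    · · · · · · · ·
    · █ · · · · · ·
    · · · · · · · ·
    · · · · · · · ·
    · · · · · · · ·
    · · · · · · · ·
T1:
  2·area = 2
  edge (8, 12)→(16, 2): d=(8,-10) top-left  bias=+0
  edge (16, 2)→(5, 16): d=(-11,14) right/bottom  bias=-1
  edge (5, 16)→(8, 12): d=(3,-4) top-left  bias=+0
  covered (0 px):
    · · · · · · · ·
    · · · · · · · ·
    · · · · · · · ·
    · · · · · · · ·
    · · · · · · · ·
    · · · · · · · ·
    · · · · · · · ·
    · · · · · · · ·
    · · · · · · · ·
T2:
  2·area = 48
  edge (2, 12)→(6, 8): d=(4,-4) top-left  bias=+0
  edge (6, 8)→(12, 14): d=(6,6) right/bottom  bias=-1
  edge (12, 14)→(2, 12): d=(-10,-2) top-left  bias=+0
    (6,0)@(13, 1): e=[0,-84,132] → ·  [on edge]
    (0,1)@(1, 3): e=[-40,0,88] → ·  [on edge]
    (5,1)@(11, 3): e=[0,-60,108] → ·  [on edge]
    (1,2)@(3, 5): e=[-24,0,72] → ·  [on edge]
    (4,2)@(9, 5): e=[0,-36,84] → ·  [on edge]
    (2,3)@(5, 7): e=[-8,0,56] → ·  [on edge]
    (3,3)@(7, 7): e=[0,-12,60] → ·  [on edge]
    (2,4)@(5, 9): e=[0,12,36] → █  [on edge]
    (3,4)@(7, 9): e=[8,0,40] → ·  [on edge]
    (1,5)@(3, 11): e=[0,36,12] → █  [on edge]
    (3,5)@(7, 11): e=[16,12,20] → █
    (4,5)@(9, 11): e=[24,0,24] → ·  [on edge]
    (0,6)@(1, 13): e=[0,60,-12] → ·  [on edge]
    (3,6)@(7, 13): e=[24,24,0] → █  [on edge]
    (5,6)@(11, 13): e=[40,0,8] → ·  [on edge]
    (6,7)@(13, 15): e=[56,0,-8] → ·  [on edge]
    (7,8)@(15, 17): e=[72,0,-24] → ·  [on edge]
  covered (6 px):
    · · · · · · · ·
    · · · · · · · ·
    · · · · · · · ·
    · · · · · · · ·
    · · █ · · · · ·
    · █ █ █ · · · ·
    · · · █ █ · · ·
    · · · · · · · ·
    · · · · · · · ·
T3:
  2·area = 8
  edge (8, 6)→(4, 12): d=(-4,6) right/bottom  bias=-1
  edge (4, 12)→(10, 1): d=(6,-11) top-left  bias=+0
  edge (10, 1)→(8, 6): d=(-2,5) right/bottom  bias=-1
    (4,1)@(9, 3): e=[6,1,1] → █
    (5,1)@(11, 3): e=[-6,23,-9] → ·
    (4,2)@(9, 5): e=[-2,13,-3] → ·
    (3,3)@(7, 7): e=[2,3,3] → █
    (4,3)@(9, 7): e=[-10,25,-7] → ·
    (3,4)@(7, 9): e=[-6,15,-1] → ·
  covered (2 px):
    · · · · · · · ·
    · · · · █ · · ·
    · · · · · · · ·
    · · · █ · · · ·
    · · · · · · · ·
    · · · · · · · ·
    · · · · · · · ·
    · · · · · · · ·
    · · · · · · · ·
T4:
  2·area = 44
  edge (10, 12)→(7, 13): d=(-3,1) right/bottom  bias=-1
  edge (7, 13)→(2, 0): d=(-5,-13) top-left  bias=+0
  edge (2, 0)→(10, 12): d=(8,12) right/bottom  bias=-1
    (2,2)@(5, 5): e=[26,14,4] → █
    (3,2)@(7, 5): e=[24,40,-20] → ·
    (2,3)@(5, 7): e=[20,4,20] → █
    (3,3)@(7, 7): e=[18,30,-4] → ·
    (2,4)@(5, 9): e=[14,-6,36] → ·
    (3,4)@(7, 9): e=[12,20,12] → █
    (4,4)@(9, 9): e=[10,46,-12] → ·
    (3,5)@(7, 11): e=[6,10,28] → █
    (4,5)@(9, 11): e=[4,36,4] → █
    (5,5)@(11, 11): e=[2,62,-20] → ·
    (6,5)@(13, 11): e=[0,88,-44] → ·  [on edge]
    (3,6)@(7, 13): e=[0,0,44] → ·  [on edge]
    (0,7)@(1, 15): e=[0,-88,132] → ·  [on edge]
  covered (5 px):
    · · · · · · · ·
    · · · · · · · ·
    · · █ · · · · ·
    · · █ · · · · ·
    · · · █ · · · ·
    · · · █ █ · · ·
    · · · · · · · ·
    · · · · · · · ·
    · · · · · · · ·

Z-buffer (winner per pixel, '.' = empty):
  . . . . . . . .
  0 . . . 3 . . .
  . . 4 . . . . .
  . . 4 3 . . . .
  . 0 2 4 . . . .
  . 2 2 4 4 . . .
  . . . 2 2 . . .
  . . . . . . . .
  . . . . . . . .

Final: 3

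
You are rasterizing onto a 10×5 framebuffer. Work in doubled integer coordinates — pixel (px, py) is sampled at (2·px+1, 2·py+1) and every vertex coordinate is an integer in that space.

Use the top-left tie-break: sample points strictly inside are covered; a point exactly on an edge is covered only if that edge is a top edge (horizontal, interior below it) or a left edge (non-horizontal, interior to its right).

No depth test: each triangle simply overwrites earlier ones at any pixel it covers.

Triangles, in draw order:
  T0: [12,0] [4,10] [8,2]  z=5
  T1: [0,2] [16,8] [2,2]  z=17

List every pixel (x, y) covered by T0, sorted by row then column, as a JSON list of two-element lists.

T0:
  2·area = 24
  edge (12, 0)→(4, 10): d=(-8,10) right/bottom  bias=-1
  edge (4, 10)→(8, 2): d=(4,-8) top-left  bias=+0
  edge (8, 2)→(12, 0): d=(4,-2) top-left  bias=+0
    (5,0)@(11, 1): e=[2,20,2] → █
    (6,0)@(13, 1): e=[-18,36,6] → ·
    (4,1)@(9, 3): e=[6,12,6] → █
    (5,1)@(11, 3): e=[-14,28,10] → ·
    (3,2)@(7, 5): e=[10,4,10] → █
    (4,2)@(9, 5): e=[-10,20,14] → ·
    (3,3)@(7, 7): e=[-6,12,18] → ·
  covered (3 px):
    · · · · · █ · · · ·
    · · · · █ · · · · ·
    · · · █ · · · · · ·
    · · · · · · · · · ·
    · · · · · · · · · ·
T1:
  2·area = 12  (B↔C swapped to make it positive)
  edge (0, 2)→(2, 2): d=(2,0) top-left  bias=+0
  edge (2, 2)→(16, 8): d=(14,6) right/bottom  bias=-1
  edge (16, 8)→(0, 2): d=(-16,-6) top-left  bias=+0
    (1,1)@(3, 3): e=[2,8,2] → █
    (2,1)@(5, 3): e=[2,-4,14] → ·
    (1,2)@(3, 5): e=[6,36,-30] → ·
    (4,2)@(9, 5): e=[6,0,6] → ·  [on edge]
  covered (1 px):
    · · · · · · · · · ·
    · █ · · · · · · · ·
    · · · · · · · · · ·
    · · · · · · · · · ·
    · · · · · · · · · ·

Final: [[5,0],[4,1],[3,2]]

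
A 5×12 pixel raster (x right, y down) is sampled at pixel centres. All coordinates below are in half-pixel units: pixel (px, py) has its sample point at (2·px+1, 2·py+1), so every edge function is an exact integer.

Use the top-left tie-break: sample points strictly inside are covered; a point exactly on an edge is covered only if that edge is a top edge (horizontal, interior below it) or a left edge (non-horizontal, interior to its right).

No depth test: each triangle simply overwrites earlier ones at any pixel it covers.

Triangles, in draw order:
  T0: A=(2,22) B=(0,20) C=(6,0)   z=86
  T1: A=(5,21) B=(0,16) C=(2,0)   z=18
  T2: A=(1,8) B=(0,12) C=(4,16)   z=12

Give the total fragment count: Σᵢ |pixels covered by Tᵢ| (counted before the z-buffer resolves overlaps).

T0:
  2·area = 52
  edge (2, 22)→(0, 20): d=(-2,-2) top-left  bias=+0
  edge (0, 20)→(6, 0): d=(6,-20) top-left  bias=+0
  edge (6, 0)→(2, 22): d=(-4,22) right/bottom  bias=-1
    (2,2)@(5, 5): e=[40,10,2] → #
    (3,2)@(7, 5): e=[44,50,-42] → ·
    (2,3)@(5, 7): e=[36,22,-6] → ·
    (1,5)@(3, 11): e=[24,6,22] → #
    (2,5)@(5, 11): e=[28,46,-22] → ·
    (1,6)@(3, 13): e=[20,18,14] → #
    (2,6)@(5, 13): e=[24,58,-30] → ·
    (1,7)@(3, 15): e=[16,30,6] → #
    (2,7)@(5, 15): e=[20,70,-38] → ·
    (0,8)@(1, 17): e=[8,2,42] → #
    (1,8)@(3, 17): e=[12,42,-2] → ·
    (0,9)@(1, 19): e=[4,14,34] → #
    (0,10)@(1, 21): e=[0,26,26] → #  [on edge]
    (1,11)@(3, 23): e=[0,78,-26] → ·  [on edge]
  covered (7 px):
    · · · · ·
    · · · · ·
    · · # · ·
    · · · · ·
    · · · · ·
    · # · · ·
    · # · · ·
    · # · · ·
    # · · · ·
    # · · · ·
    # · · · ·
    · · · · ·
T1:
  2·area = 90
  edge (5, 21)→(0, 16): d=(-5,-5) top-left  bias=+0
  edge (0, 16)→(2, 0): d=(2,-16) top-left  bias=+0
  edge (2, 0)→(5, 21): d=(3,21) right/bottom  bias=-1
    (1,3)@(3, 7): e=[60,30,0] → ·  [on edge]
    (0,4)@(1, 9): e=[40,2,48] → #
    (1,4)@(3, 9): e=[50,34,6] → #
    (2,4)@(5, 9): e=[60,66,-36] → ·
    (0,5)@(1, 11): e=[30,6,54] → #
    (2,5)@(5, 11): e=[50,70,-30] → ·
    (0,6)@(1, 13): e=[20,10,60] → #
    (2,6)@(5, 13): e=[40,74,-24] → ·
    (0,7)@(1, 15): e=[10,14,66] → #
    (2,7)@(5, 15): e=[30,78,-18] → ·
    (0,8)@(1, 17): e=[0,18,72] → #  [on edge]
    (2,8)@(5, 17): e=[20,82,-12] → ·
    (1,9)@(3, 19): e=[0,54,36] → #  [on edge]
    (2,10)@(5, 21): e=[0,90,0] → ·  [on edge]
    (3,11)@(7, 23): e=[0,126,-36] → ·  [on edge]
  covered (11 px):
    · · · · ·
    · · · · ·
    · · · · ·
    · · · · ·
    # # · · ·
    # # · · ·
    # # · · ·
    # # · · ·
    # # · · ·
    · # · · ·
    · · · · ·
    · · · · ·
T2:
  2·area = 20  (B↔C swapped to make it positive)
  edge (1, 8)→(4, 16): d=(3,8) right/bottom  bias=-1
  edge (4, 16)→(0, 12): d=(-4,-4) top-left  bias=+0
  edge (0, 12)→(1, 8): d=(1,-4) top-left  bias=+0
    (0,4)@(1, 9): e=[3,16,1] → #
    (1,4)@(3, 9): e=[-13,24,9] → ·
    (0,5)@(1, 11): e=[9,8,3] → #
    (1,5)@(3, 11): e=[-7,16,11] → ·
    (0,6)@(1, 13): e=[15,0,5] → #  [on edge]
    (1,6)@(3, 13): e=[-1,8,13] → ·
    (0,7)@(1, 15): e=[21,-8,7] → ·
    (1,7)@(3, 15): e=[5,0,15] → #  [on edge]
    (2,7)@(5, 15): e=[-11,8,23] → ·
    (1,8)@(3, 17): e=[11,-8,17] → ·
    (2,8)@(5, 17): e=[-5,0,25] → ·  [on edge]
    (3,9)@(7, 19): e=[-15,0,35] → ·  [on edge]
    (4,10)@(9, 21): e=[-25,0,45] → ·  [on edge]
  covered (4 px):
    · · · · ·
    · · · · ·
    · · · · ·
    · · · · ·
    # · · · ·
    # · · · ·
    # · · · ·
    · # · · ·
    · · · · ·
    · · · · ·
    · · · · ·
    · · · · ·

Result: 22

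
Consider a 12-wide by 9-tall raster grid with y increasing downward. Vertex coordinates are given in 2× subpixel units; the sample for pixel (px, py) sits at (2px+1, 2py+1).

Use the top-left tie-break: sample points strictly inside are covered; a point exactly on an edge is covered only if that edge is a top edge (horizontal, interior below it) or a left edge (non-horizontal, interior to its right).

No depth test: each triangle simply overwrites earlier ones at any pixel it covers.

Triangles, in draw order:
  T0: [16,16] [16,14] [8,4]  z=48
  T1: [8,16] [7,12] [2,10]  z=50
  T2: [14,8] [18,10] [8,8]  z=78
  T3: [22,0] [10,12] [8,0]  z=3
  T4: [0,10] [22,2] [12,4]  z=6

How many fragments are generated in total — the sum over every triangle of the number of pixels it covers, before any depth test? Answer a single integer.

T0:
  2·area = 16  (B↔C swapped to make it positive)
  edge (16, 16)→(8, 4): d=(-8,-12) top-left  bias=+0
  edge (8, 4)→(16, 14): d=(8,10) right/bottom  bias=-1
  edge (16, 14)→(16, 16): d=(0,2) right/bottom  bias=-1
    (6,5)@(13, 11): e=[4,6,6] → █
    (7,5)@(15, 11): e=[28,-14,2] → ·
    (6,6)@(13, 13): e=[-12,22,6] → ·
    (7,6)@(15, 13): e=[12,2,2] → █
    (8,6)@(17, 13): e=[36,-18,-2] → ·
    (7,7)@(15, 15): e=[-4,18,2] → ·
  covered (2 px):
    · · · · · · · · · · · ·
    · · · · · · · · · · · ·
    · · · · · · · · · · · ·
    · · · · · · · · · · · ·
    · · · · · · · · · · · ·
    · · · · · · █ · · · · ·
    · · · · · · · █ · · · ·
    · · · · · · · · · · · ·
    · · · · · · · · · · · ·
T1:
  2·area = 18  (B↔C swapped to make it positive)
  edge (8, 16)→(2, 10): d=(-6,-6) top-left  bias=+0
  edge (2, 10)→(7, 12): d=(5,2) right/bottom  bias=-1
  edge (7, 12)→(8, 16): d=(1,4) right/bottom  bias=-1
    (0,4)@(1, 9): e=[0,-3,21] → ·  [on edge]
    (1,5)@(3, 11): e=[0,3,15] → █  [on edge]
    (2,5)@(5, 11): e=[12,-1,7] → ·
    (1,6)@(3, 13): e=[-12,13,17] → ·
    (2,6)@(5, 13): e=[0,9,9] → █  [on edge]
    (3,6)@(7, 13): e=[12,5,1] → █
    (4,6)@(9, 13): e=[24,1,-7] → ·
    (2,7)@(5, 15): e=[-12,19,11] → ·
    (3,7)@(7, 15): e=[0,15,3] → █  [on edge]
    (4,7)@(9, 15): e=[12,11,-5] → ·
    (3,8)@(7, 17): e=[-12,25,5] → ·
    (4,8)@(9, 17): e=[0,21,-3] → ·  [on edge]
  covered (4 px):
    · · · · · · · · · · · ·
    · · · · · · · · · · · ·
    · · · · · · · · · · · ·
    · · · · · · · · · · · ·
    · · · · · · · · · · · ·
    · █ · · · · · · · · · ·
    · · █ █ · · · · · · · ·
    · · · █ · · · · · · · ·
    · · · · · · · · · · · ·
T2:
  2·area = 12
  edge (14, 8)→(18, 10): d=(4,2) right/bottom  bias=-1
  edge (18, 10)→(8, 8): d=(-10,-2) top-left  bias=+0
  edge (8, 8)→(14, 8): d=(6,0) top-left  bias=+0
    (1,3)@(3, 7): e=[18,0,-6] → ·  [on edge]
    (6,4)@(13, 9): e=[6,0,6] → █  [on edge]
    (7,4)@(15, 9): e=[2,4,6] → █
    (8,4)@(17, 9): e=[-2,8,6] → ·
    (6,5)@(13, 11): e=[14,-20,18] → ·
    (7,5)@(15, 11): e=[10,-16,18] → ·
    (11,5)@(23, 11): e=[-6,0,18] → ·  [on edge]
  covered (2 px):
    · · · · · · · · · · · ·
    · · · · · · · · · · · ·
    · · · · · · · · · · · ·
    · · · · · · · · · · · ·
    · · · · · · █ █ · · · ·
    · · · · · · · · · · · ·
    · · · · · · · · · · · ·
    · · · · · · · · · · · ·
    · · · · · · · · · · · ·
T3:
  2·area = 168
  edge (22, 0)→(10, 12): d=(-12,12) right/bottom  bias=-1
  edge (10, 12)→(8, 0): d=(-2,-12) top-left  bias=+0
  edge (8, 0)→(22, 0): d=(14,0) top-left  bias=+0
    (4,0)@(9, 1): e=[144,10,14] → █
    (5,0)@(11, 1): e=[120,34,14] → █
    (6,0)@(13, 1): e=[96,58,14] → █
    (7,0)@(15, 1): e=[72,82,14] → █
    (8,0)@(17, 1): e=[48,106,14] → █
    (9,0)@(19, 1): e=[24,130,14] → █
    (10,0)@(21, 1): e=[0,154,14] → ·  [on edge]
    (4,1)@(9, 3): e=[120,6,42] → █
    (9,1)@(19, 3): e=[0,126,42] → ·  [on edge]
    (4,2)@(9, 5): e=[96,2,70] → █
    (8,2)@(17, 5): e=[0,98,70] → ·  [on edge]
    (4,3)@(9, 7): e=[72,-2,98] → ·
    (7,3)@(15, 7): e=[0,70,98] → ·  [on edge]
    (6,4)@(13, 9): e=[0,42,126] → ·  [on edge]
    (5,5)@(11, 11): e=[0,14,154] → ·  [on edge]
    (4,6)@(9, 13): e=[0,-14,182] → ·  [on edge]
    (3,7)@(7, 15): e=[0,-42,210] → ·  [on edge]
    (2,8)@(5, 17): e=[0,-70,238] → ·  [on edge]
  covered (18 px):
    · · · · █ █ █ █ █ █ · ·
    · · · · █ █ █ █ █ · · ·
    · · · · █ █ █ █ · · · ·
    · · · · · █ █ · · · · ·
    · · · · · █ · · · · · ·
    · · · · · · · · · · · ·
    · · · · · · · · · · · ·
    · · · · · · · · · · · ·
    · · · · · · · · · · · ·
T4:
  2·area = 36  (B↔C swapped to make it positive)
  edge (0, 10)→(12, 4): d=(12,-6) top-left  bias=+0
  edge (12, 4)→(22, 2): d=(10,-2) top-left  bias=+0
  edge (22, 2)→(0, 10): d=(-22,8) right/bottom  bias=-1
    (8,1)@(17, 3): e=[18,0,18] → █  [on edge]
    (9,1)@(19, 3): e=[30,4,2] → █
    (10,1)@(21, 3): e=[42,8,-14] → ·
    (3,2)@(7, 5): e=[-18,0,54] → ·  [on edge]
    (5,2)@(11, 5): e=[6,8,22] → █
    (6,2)@(13, 5): e=[18,12,6] → █
    (7,2)@(15, 5): e=[30,16,-10] → ·
    (8,2)@(17, 5): e=[42,20,-26] → ·
    (9,2)@(19, 5): e=[54,24,-42] → ·
    (3,3)@(7, 7): e=[6,20,10] → █
    (4,3)@(9, 7): e=[18,24,-6] → ·
    (5,3)@(11, 7): e=[30,28,-22] → ·
  covered (5 px):
    · · · · · · · · · · · ·
    · · · · · · · · █ █ · ·
    · · · · · █ █ · · · · ·
    · · · █ · · · · · · · ·
    · · · · · · · · · · · ·
    · · · · · · · · · · · ·
    · · · · · · · · · · · ·
    · · · · · · · · · · · ·
    · · · · · · · · · · · ·

Result: 31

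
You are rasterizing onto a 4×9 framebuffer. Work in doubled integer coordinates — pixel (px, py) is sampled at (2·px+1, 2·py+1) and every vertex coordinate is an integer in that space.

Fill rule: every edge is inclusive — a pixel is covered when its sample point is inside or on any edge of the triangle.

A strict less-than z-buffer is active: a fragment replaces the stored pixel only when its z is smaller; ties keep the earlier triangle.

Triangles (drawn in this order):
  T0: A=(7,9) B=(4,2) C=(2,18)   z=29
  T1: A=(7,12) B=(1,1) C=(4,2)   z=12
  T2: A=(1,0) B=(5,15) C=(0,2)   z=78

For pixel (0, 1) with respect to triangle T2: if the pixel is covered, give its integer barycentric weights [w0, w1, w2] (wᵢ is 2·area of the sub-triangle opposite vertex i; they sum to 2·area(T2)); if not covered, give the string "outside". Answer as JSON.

T0:
  2·area = 62  (B↔C swapped to make it positive)
  edge (7, 9)→(2, 18): d=(-5,9) inclusive
  edge (2, 18)→(4, 2): d=(2,-16) inclusive
  edge (4, 2)→(7, 9): d=(3,7) inclusive
    (2,2)@(5, 5): e=[38,22,2] → █
    (3,2)@(7, 5): e=[20,54,-12] → ·
    (2,3)@(5, 7): e=[28,26,8] → █
    (3,3)@(7, 7): e=[10,58,-6] → ·
    (2,4)@(5, 9): e=[18,30,14] → █
    (3,4)@(7, 9): e=[0,62,0] → █  [on edge]
    (1,5)@(3, 11): e=[26,2,34] → █
    (3,5)@(7, 11): e=[-10,66,6] → ·
    (1,6)@(3, 13): e=[16,6,40] → █
    (2,6)@(5, 13): e=[-2,38,26] → ·
    (1,7)@(3, 15): e=[6,10,46] → █
    (2,7)@(5, 15): e=[-12,42,32] → ·
  covered (8 px):
    · · · ·
    · · · ·
    · · █ ·
    · · █ ·
    · · █ █
    · █ █ ·
    · █ · ·
    · █ · ·
    · · · ·
T1:
  2·area = 27
  edge (7, 12)→(1, 1): d=(-6,-11) inclusive
  edge (1, 1)→(4, 2): d=(3,1) inclusive
  edge (4, 2)→(7, 12): d=(3,10) inclusive
    (0,0)@(1, 1): e=[0,0,27] → █  [on edge]
    (1,0)@(3, 1): e=[22,-2,7] → ·
    (0,1)@(1, 3): e=[-12,6,33] → ·
    (1,1)@(3, 3): e=[10,4,13] → █
    (2,1)@(5, 3): e=[32,2,-7] → ·
    (3,1)@(7, 3): e=[54,0,-27] → ·  [on edge]
    (1,2)@(3, 5): e=[-2,10,19] → ·
    (2,3)@(5, 7): e=[8,14,5] → █
    (3,3)@(7, 7): e=[30,12,-15] → ·
    (2,4)@(5, 9): e=[-4,20,11] → ·
  covered (3 px):
    █ · · ·
    · █ · ·
    · · · ·
    · · █ ·
    · · · ·
    · · · ·
    · · · ·
    · · · ·
    · · · ·
T2:
  2·area = 23
  edge (1, 0)→(5, 15): d=(4,15) inclusive
  edge (5, 15)→(0, 2): d=(-5,-13) inclusive
  edge (0, 2)→(1, 0): d=(1,-2) inclusive
    (0,0)@(1, 1): e=[4,18,1] → █
    (1,0)@(3, 1): e=[-26,44,5] → ·
    (0,1)@(1, 3): e=[12,8,3] → █
    (1,1)@(3, 3): e=[-18,34,7] → ·
    (0,2)@(1, 5): e=[20,-2,5] → ·
    (1,4)@(3, 9): e=[6,4,13] → █
    (2,4)@(5, 9): e=[-24,30,17] → ·
    (1,5)@(3, 11): e=[14,-6,15] → ·
    (2,7)@(5, 15): e=[0,0,23] → █  [on edge]
    (3,7)@(7, 15): e=[-30,26,27] → ·
    (2,8)@(5, 17): e=[8,-10,25] → ·
  covered (4 px):
    █ · · ·
    █ · · ·
    · · · ·
    · · · ·
    · █ · ·
    · · · ·
    · · · ·
    · · █ ·
    · · · ·

Answer: [8,3,12]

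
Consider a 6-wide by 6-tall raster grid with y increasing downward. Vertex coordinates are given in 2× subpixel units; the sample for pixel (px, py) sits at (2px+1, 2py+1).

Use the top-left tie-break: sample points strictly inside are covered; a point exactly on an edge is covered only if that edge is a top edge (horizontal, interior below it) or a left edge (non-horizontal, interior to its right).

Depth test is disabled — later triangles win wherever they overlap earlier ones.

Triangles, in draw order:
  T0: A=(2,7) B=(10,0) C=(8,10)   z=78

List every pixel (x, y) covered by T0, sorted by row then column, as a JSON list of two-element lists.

T0:
  2·area = 66
  edge (2, 7)→(10, 0): d=(8,-7) top-left  bias=+0
  edge (10, 0)→(8, 10): d=(-2,10) right/bottom  bias=-1
  edge (8, 10)→(2, 7): d=(-6,-3) top-left  bias=+0
    (4,0)@(9, 1): e=[1,8,57] → #
    (5,0)@(11, 1): e=[15,-12,63] → ·
    (3,1)@(7, 3): e=[3,24,39] → #
    (5,1)@(11, 3): e=[31,-16,51] → ·
    (2,2)@(5, 5): e=[5,40,21] → #
    (4,2)@(9, 5): e=[33,0,33] → ·  [on edge]
    (1,3)@(3, 7): e=[7,56,3] → #
    (4,3)@(9, 7): e=[49,-4,21] → ·
    (1,4)@(3, 9): e=[23,52,-9] → ·
    (2,4)@(5, 9): e=[37,32,-3] → ·
    (3,4)@(7, 9): e=[51,12,3] → #
    (4,4)@(9, 9): e=[65,-8,9] → ·
  covered (9 px):
    · · · · # ·
    · · · # # ·
    · · # # · ·
    · # # # · ·
    · · · # · ·
    · · · · · ·

Result: [[4,0],[3,1],[4,1],[2,2],[3,2],[1,3],[2,3],[3,3],[3,4]]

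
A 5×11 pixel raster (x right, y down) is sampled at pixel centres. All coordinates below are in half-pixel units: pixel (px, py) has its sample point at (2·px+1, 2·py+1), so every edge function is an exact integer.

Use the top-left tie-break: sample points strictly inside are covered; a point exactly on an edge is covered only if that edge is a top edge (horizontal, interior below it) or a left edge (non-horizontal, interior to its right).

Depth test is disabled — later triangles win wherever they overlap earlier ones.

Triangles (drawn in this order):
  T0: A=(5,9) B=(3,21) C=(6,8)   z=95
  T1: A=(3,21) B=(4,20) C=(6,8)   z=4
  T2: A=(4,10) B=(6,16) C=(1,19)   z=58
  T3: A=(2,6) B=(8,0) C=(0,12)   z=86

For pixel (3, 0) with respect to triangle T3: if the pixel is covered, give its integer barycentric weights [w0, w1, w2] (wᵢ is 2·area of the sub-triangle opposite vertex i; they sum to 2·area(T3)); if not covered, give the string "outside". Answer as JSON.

T0:
  2·area = 10  (B↔C swapped to make it positive)
  edge (5, 9)→(6, 8): d=(1,-1) top-left  bias=+0
  edge (6, 8)→(3, 21): d=(-3,13) right/bottom  bias=-1
  edge (3, 21)→(5, 9): d=(2,-12) top-left  bias=+0
    (4,2)@(9, 5): e=[0,-30,40] → .  [on edge]
    (3,3)@(7, 7): e=[0,-10,20] → .  [on edge]
    (2,4)@(5, 9): e=[0,10,0] → X  [on edge]
    (3,4)@(7, 9): e=[2,-16,24] → .
    (1,5)@(3, 11): e=[0,30,-20] → .  [on edge]
    (2,5)@(5, 11): e=[2,4,4] → X
    (3,5)@(7, 11): e=[4,-22,28] → .
    (0,6)@(1, 13): e=[0,50,-40] → .  [on edge]
    (2,6)@(5, 13): e=[4,-2,8] → .
    (1,10)@(3, 21): e=[10,0,0] → .  [on edge]
  covered (2 px):
    . . . . .
    . . . . .
    . . . . .
    . . . . .
    . . X . .
    . . X . .
    . . . . .
    . . . . .
    . . . . .
    . . . . .
    . . . . .
T1:
  2·area = 10  (B↔C swapped to make it positive)
  edge (3, 21)→(6, 8): d=(3,-13) top-left  bias=+0
  edge (6, 8)→(4, 20): d=(-2,12) right/bottom  bias=-1
  edge (4, 20)→(3, 21): d=(-1,1) right/bottom  bias=-1
    (2,6)@(5, 13): e=[2,2,6] → X
    (3,6)@(7, 13): e=[28,-22,4] → .
    (2,7)@(5, 15): e=[8,-2,4] → .
    (4,7)@(9, 15): e=[60,-50,0] → .  [on edge]
    (3,8)@(7, 17): e=[40,-30,0] → .  [on edge]
    (2,9)@(5, 19): e=[20,-10,0] → .  [on edge]
    (1,10)@(3, 21): e=[0,10,0] → .  [on edge]
  covered (1 px):
    . . . . .
    . . . . .
    . . . . .
    . . . . .
    . . . . .
    . . . . .
    . . X . .
    . . . . .
    . . . . .
    . . . . .
    . . . . .
T2:
  2·area = 36
  edge (4, 10)→(6, 16): d=(2,6) right/bottom  bias=-1
  edge (6, 16)→(1, 19): d=(-5,3) right/bottom  bias=-1
  edge (1, 19)→(4, 10): d=(3,-9) top-left  bias=+0
    (0,0)@(1, 1): e=[0,90,-54] → .  [on edge]
    (3,0)@(7, 1): e=[-36,72,0] → .  [on edge]
    (1,3)@(3, 7): e=[0,54,-18] → .  [on edge]
    (2,3)@(5, 7): e=[-12,48,0] → .  [on edge]
    (1,6)@(3, 13): e=[12,24,0] → X  [on edge]
    (2,6)@(5, 13): e=[0,18,18] → .  [on edge]
    (1,7)@(3, 15): e=[16,14,6] → X
    (2,7)@(5, 15): e=[4,8,24] → X
    (3,7)@(7, 15): e=[-8,2,42] → .
    (1,8)@(3, 17): e=[20,4,12] → X
    (2,8)@(5, 17): e=[8,-2,30] → .
    (0,9)@(1, 19): e=[36,0,0] → .  [on edge]
    (3,9)@(7, 19): e=[0,-18,54] → .  [on edge]
  covered (4 px):
    . . . . .
    . . . . .
    . . . . .
    . . . . .
    . . . . .
    . . . . .
    . X . . .
    . X X . .
    . X . . .
    . . . . .
    . . . . .
T3:
  2·area = 24
  edge (2, 6)→(8, 0): d=(6,-6) top-left  bias=+0
  edge (8, 0)→(0, 12): d=(-8,12) right/bottom  bias=-1
  edge (0, 12)→(2, 6): d=(2,-6) top-left  bias=+0
    (3,0)@(7, 1): e=[0,4,20] → X  [on edge]
    (4,0)@(9, 1): e=[12,-20,32] → .
    (1,1)@(3, 3): e=[-12,36,0] → .  [on edge]
    (2,1)@(5, 3): e=[0,12,12] → X  [on edge]
    (3,1)@(7, 3): e=[12,-12,24] → .
    (1,2)@(3, 5): e=[0,20,4] → X  [on edge]
    (2,2)@(5, 5): e=[12,-4,16] → .
    (0,3)@(1, 7): e=[0,28,-4] → .  [on edge]
    (1,3)@(3, 7): e=[12,4,8] → X
    (2,3)@(5, 7): e=[24,-20,20] → .
    (0,4)@(1, 9): e=[12,12,0] → X  [on edge]
    (1,4)@(3, 9): e=[24,-12,12] → .
  covered (5 px):
    . . . X .
    . . X . .
    . X . . .
    . X . . .
    X . . . .
    . . . . .
    . . . . .
    . . . . .
    . . . . .
    . . . . .
    . . . . .

Final: [4,20,0]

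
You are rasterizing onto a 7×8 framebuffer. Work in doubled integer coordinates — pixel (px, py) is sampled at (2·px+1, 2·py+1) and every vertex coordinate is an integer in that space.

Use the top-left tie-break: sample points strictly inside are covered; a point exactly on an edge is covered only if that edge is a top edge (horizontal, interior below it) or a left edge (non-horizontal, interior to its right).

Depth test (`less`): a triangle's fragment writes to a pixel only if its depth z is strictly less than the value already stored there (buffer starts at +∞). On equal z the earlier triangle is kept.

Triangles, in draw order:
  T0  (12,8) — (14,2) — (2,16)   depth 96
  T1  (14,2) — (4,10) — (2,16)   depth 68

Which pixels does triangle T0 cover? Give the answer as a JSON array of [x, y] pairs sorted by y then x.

T0:
  2·area = 44  (B↔C swapped to make it positive)
  edge (12, 8)→(2, 16): d=(-10,8) right/bottom  bias=-1
  edge (2, 16)→(14, 2): d=(12,-14) top-left  bias=+0
  edge (14, 2)→(12, 8): d=(-2,6) right/bottom  bias=-1
    (6,2)@(13, 5): e=[22,22,0] → .  [on edge]
    (5,3)@(11, 7): e=[18,18,8] → X
    (6,3)@(13, 7): e=[2,46,-4] → .
    (4,4)@(9, 9): e=[14,14,16] → X
    (5,4)@(11, 9): e=[-2,42,4] → .
    (3,5)@(7, 11): e=[10,10,24] → X
    (4,5)@(9, 11): e=[-6,38,12] → .
    (5,5)@(11, 11): e=[-22,66,0] → .  [on edge]
    (2,6)@(5, 13): e=[6,6,32] → X
    (3,6)@(7, 13): e=[-10,34,20] → .
    (1,7)@(3, 15): e=[2,2,40] → X
    (2,7)@(5, 15): e=[-14,30,28] → .
  covered (5 px):
    . . . . . . .
    . . . . . . .
    . . . . . . .
    . . . . . X .
    . . . . X . .
    . . . X . . .
    . . X . . . .
    . X . . . . .
T1:
  2·area = 44  (B↔C swapped to make it positive)
  edge (14, 2)→(2, 16): d=(-12,14) right/bottom  bias=-1
  edge (2, 16)→(4, 10): d=(2,-6) top-left  bias=+0
  edge (4, 10)→(14, 2): d=(10,-8) top-left  bias=+0
    (3,0)@(7, 1): e=[110,0,-66] → .  [on edge]
    (6,1)@(13, 3): e=[2,40,2] → X
    (5,2)@(11, 5): e=[6,32,6] → X
    (6,2)@(13, 5): e=[-22,44,22] → .
    (2,3)@(5, 7): e=[66,0,-22] → .  [on edge]
    (4,3)@(9, 7): e=[10,24,10] → X
    (5,3)@(11, 7): e=[-18,36,26] → .
    (3,4)@(7, 9): e=[14,16,14] → X
    (4,4)@(9, 9): e=[-14,28,30] → .
    (2,5)@(5, 11): e=[18,8,18] → X
    (3,5)@(7, 11): e=[-10,20,34] → .
    (1,6)@(3, 13): e=[22,0,22] → X  [on edge]
  covered (6 px):
    . . . . . . .
    . . . . . . X
    . . . . . X .
    . . . . X . .
    . . . X . . .
    . . X . . . .
    . X . . . . .
    . . . . . . .

Final: [[5,3],[4,4],[3,5],[2,6],[1,7]]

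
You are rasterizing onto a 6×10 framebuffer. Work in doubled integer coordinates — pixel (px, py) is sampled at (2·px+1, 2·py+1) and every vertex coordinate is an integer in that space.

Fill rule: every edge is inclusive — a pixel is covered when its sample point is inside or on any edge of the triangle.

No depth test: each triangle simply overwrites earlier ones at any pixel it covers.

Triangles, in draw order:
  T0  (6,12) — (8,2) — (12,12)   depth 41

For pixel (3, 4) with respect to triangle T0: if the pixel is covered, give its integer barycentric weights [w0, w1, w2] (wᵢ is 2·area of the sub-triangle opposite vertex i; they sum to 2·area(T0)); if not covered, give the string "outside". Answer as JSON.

T0:
  2·area = 60
  edge (6, 12)→(8, 2): d=(2,-10) inclusive
  edge (8, 2)→(12, 12): d=(4,10) inclusive
  edge (12, 12)→(6, 12): d=(-6,0) inclusive
    (4,2)@(9, 5): e=[16,2,42] → █
    (5,2)@(11, 5): e=[36,-18,42] → ·
    (3,3)@(7, 7): e=[0,30,30] → █  [on edge]
    (5,3)@(11, 7): e=[40,-10,30] → ·
    (3,4)@(7, 9): e=[4,38,18] → █
    (5,4)@(11, 9): e=[44,-2,18] → ·
    (3,5)@(7, 11): e=[8,46,6] → █
    (5,5)@(11, 11): e=[48,6,6] → █
    (3,6)@(7, 13): e=[12,54,-6] → ·
    (4,6)@(9, 13): e=[32,34,-6] → ·
    (5,6)@(11, 13): e=[52,14,-6] → ·
    (2,8)@(5, 17): e=[0,90,-30] → ·  [on edge]
  covered (8 px):
    · · · · · ·
    · · · · · ·
    · · · · █ ·
    · · · █ █ ·
    · · · █ █ ·
    · · · █ █ █
    · · · · · ·
    · · · · · ·
    · · · · · ·
    · · · · · ·

Final: [38,18,4]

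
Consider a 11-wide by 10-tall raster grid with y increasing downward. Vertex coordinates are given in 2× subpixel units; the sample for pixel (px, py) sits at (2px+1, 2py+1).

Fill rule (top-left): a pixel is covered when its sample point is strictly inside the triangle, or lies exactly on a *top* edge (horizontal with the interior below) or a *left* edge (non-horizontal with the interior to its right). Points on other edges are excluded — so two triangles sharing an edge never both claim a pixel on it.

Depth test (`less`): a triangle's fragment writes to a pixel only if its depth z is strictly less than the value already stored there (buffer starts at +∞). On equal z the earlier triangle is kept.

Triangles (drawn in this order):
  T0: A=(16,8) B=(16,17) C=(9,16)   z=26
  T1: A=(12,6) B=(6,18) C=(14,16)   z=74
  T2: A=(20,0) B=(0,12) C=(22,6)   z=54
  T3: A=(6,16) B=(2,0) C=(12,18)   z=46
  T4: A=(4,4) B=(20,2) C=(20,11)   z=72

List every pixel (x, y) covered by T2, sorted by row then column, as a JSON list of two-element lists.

T0:
  2·area = 63
  edge (16, 8)→(16, 17): d=(0,9) right/bottom  bias=-1
  edge (16, 17)→(9, 16): d=(-7,-1) top-left  bias=+0
  edge (9, 16)→(16, 8): d=(7,-8) top-left  bias=+0
    (7,5)@(15, 11): e=[9,41,13] → X
    (8,5)@(17, 11): e=[-9,43,29] → .
    (6,6)@(13, 13): e=[27,25,11] → X
    (8,6)@(17, 13): e=[-9,29,43] → .
    (5,7)@(11, 15): e=[45,9,9] → X
    (8,7)@(17, 15): e=[-9,15,57] → .
    (5,8)@(11, 17): e=[45,-5,23] → .
    (6,8)@(13, 17): e=[27,-3,39] → .
    (7,8)@(15, 17): e=[9,-1,55] → .
  covered (6 px):
    . . . . . . . . . . .
    . . . . . . . . . . .
    . . . . . . . . . . .
    . . . . . . . . . . .
    . . . . . . . . . . .
    . . . . . . . X . . .
    . . . . . . X X . . .
    . . . . . X X X . . .
    . . . . . . . . . . .
    . . . . . . . . . . .
T1:
  2·area = 84  (B↔C swapped to make it positive)
  edge (12, 6)→(14, 16): d=(2,10) right/bottom  bias=-1
  edge (14, 16)→(6, 18): d=(-8,2) right/bottom  bias=-1
  edge (6, 18)→(12, 6): d=(6,-12) top-left  bias=+0
    (5,0)@(11, 1): e=[0,126,-42] → .  [on edge]
    (5,4)@(11, 9): e=[16,62,6] → X
    (6,4)@(13, 9): e=[-4,58,30] → .
    (5,5)@(11, 11): e=[20,46,18] → X
    (6,5)@(13, 11): e=[0,42,42] → .  [on edge]
    (4,6)@(9, 13): e=[44,34,6] → X
    (6,6)@(13, 13): e=[4,26,54] → X
    (7,6)@(15, 13): e=[-16,22,78] → .
    (4,7)@(9, 15): e=[48,18,18] → X
    (7,7)@(15, 15): e=[-12,6,90] → .
    (3,8)@(7, 17): e=[72,6,6] → X
    (5,8)@(11, 17): e=[32,-2,54] → .
  covered (10 px):
    . . . . . . . . . . .
    . . . . . . . . . . .
    . . . . . . . . . . .
    . . . . . . . . . . .
    . . . . . X . . . . .
    . . . . . X . . . . .
    . . . . X X X . . . .
    . . . . X X X . . . .
    . . . X X . . . . . .
    . . . . . . . . . . .
T2:
  2·area = 144  (B↔C swapped to make it positive)
  edge (20, 0)→(22, 6): d=(2,6) right/bottom  bias=-1
  edge (22, 6)→(0, 12): d=(-22,6) right/bottom  bias=-1
  edge (0, 12)→(20, 0): d=(20,-12) top-left  bias=+0
    (9,0)@(19, 1): e=[8,128,8] → X
    (10,0)@(21, 1): e=[-4,116,32] → .
    (7,1)@(15, 3): e=[36,108,0] → X  [on edge]
    (8,1)@(17, 3): e=[24,96,24] → X
    (10,1)@(21, 3): e=[0,72,72] → .  [on edge]
    (6,2)@(13, 5): e=[52,76,16] → X
    (10,2)@(21, 5): e=[4,28,112] → X
    (4,3)@(9, 7): e=[80,56,8] → X
    (5,3)@(11, 7): e=[68,44,32] → X
    (9,3)@(19, 7): e=[20,-4,128] → .
    (10,3)@(21, 7): e=[8,-16,152] → .
    (2,4)@(5, 9): e=[108,36,0] → X  [on edge]
    (5,4)@(11, 9): e=[72,0,72] → .  [on edge]
  covered (18 px):
    . . . . . . . . . X .
    . . . . . . . X X X .
    . . . . . . X X X X X
    . . . . X X X X X . .
    . . X X X . . . . . .
    . X . . . . . . . . .
    . . . . . . . . . . .
    . . . . . . . . . . .
    . . . . . . . . . . .
    . . . . . . . . . . .
T3:
  2·area = 88
  edge (6, 16)→(2, 0): d=(-4,-16) top-left  bias=+0
  edge (2, 0)→(12, 18): d=(10,18) right/bottom  bias=-1
  edge (12, 18)→(6, 16): d=(-6,-2) top-left  bias=+0
    (1,1)@(3, 3): e=[4,12,72] → X
    (2,1)@(5, 3): e=[36,-24,76] → .
    (1,2)@(3, 5): e=[-4,32,60] → .
    (2,3)@(5, 7): e=[20,16,52] → X
    (3,3)@(7, 7): e=[52,-20,56] → .
    (2,4)@(5, 9): e=[12,36,40] → X
    (3,4)@(7, 9): e=[44,0,44] → .  [on edge]
    (2,5)@(5, 11): e=[4,56,28] → X
    (3,5)@(7, 11): e=[36,20,32] → X
    (4,5)@(9, 11): e=[68,-16,36] → .
    (2,6)@(5, 13): e=[-4,76,16] → .
    (3,6)@(7, 13): e=[28,40,20] → X
    (1,7)@(3, 15): e=[-44,132,0] → .  [on edge]
    (4,8)@(9, 17): e=[44,44,0] → X  [on edge]
    (7,9)@(15, 19): e=[132,-44,0] → .  [on edge]
  covered (11 px):
    . . . . . . . . . . .
    . X . . . . . . . . .
    . . . . . . . . . . .
    . . X . . . . . . . .
    . . X . . . . . . . .
    . . X X . . . . . . .
    . . . X X . . . . . .
    . . . X X . . . . . .
    . . . . X X . . . . .
    . . . . . . . . . . .
T4:
  2·area = 144
  edge (4, 4)→(20, 2): d=(16,-2) top-left  bias=+0
  edge (20, 2)→(20, 11): d=(0,9) right/bottom  bias=-1
  edge (20, 11)→(4, 4): d=(-16,-7) top-left  bias=+0
    (6,1)@(13, 3): e=[2,63,79] → X
    (7,1)@(15, 3): e=[6,45,93] → X
    (8,1)@(17, 3): e=[10,27,107] → X
    (9,1)@(19, 3): e=[14,9,121] → X
    (10,1)@(21, 3): e=[18,-9,135] → .
    (3,2)@(7, 5): e=[22,117,5] → X
    (4,2)@(9, 5): e=[26,99,19] → X
    (5,2)@(11, 5): e=[30,81,33] → X
    (10,2)@(21, 5): e=[50,-9,103] → .
    (3,3)@(7, 7): e=[54,117,-27] → .
    (4,3)@(9, 7): e=[58,99,-13] → .
    (5,3)@(11, 7): e=[62,81,1] → X
  covered (18 px):
    . . . . . . . . . . .
    . . . . . . X X X X .
    . . . X X X X X X X .
    . . . . . X X X X X .
    . . . . . . . . X X .
    . . . . . . . . . . .
    . . . . . . . . . . .
    . . . . . . . . . . .
    . . . . . . . . . . .
    . . . . . . . . . . .

Answer: [[9,0],[7,1],[8,1],[9,1],[6,2],[7,2],[8,2],[9,2],[10,2],[4,3],[5,3],[6,3],[7,3],[8,3],[2,4],[3,4],[4,4],[1,5]]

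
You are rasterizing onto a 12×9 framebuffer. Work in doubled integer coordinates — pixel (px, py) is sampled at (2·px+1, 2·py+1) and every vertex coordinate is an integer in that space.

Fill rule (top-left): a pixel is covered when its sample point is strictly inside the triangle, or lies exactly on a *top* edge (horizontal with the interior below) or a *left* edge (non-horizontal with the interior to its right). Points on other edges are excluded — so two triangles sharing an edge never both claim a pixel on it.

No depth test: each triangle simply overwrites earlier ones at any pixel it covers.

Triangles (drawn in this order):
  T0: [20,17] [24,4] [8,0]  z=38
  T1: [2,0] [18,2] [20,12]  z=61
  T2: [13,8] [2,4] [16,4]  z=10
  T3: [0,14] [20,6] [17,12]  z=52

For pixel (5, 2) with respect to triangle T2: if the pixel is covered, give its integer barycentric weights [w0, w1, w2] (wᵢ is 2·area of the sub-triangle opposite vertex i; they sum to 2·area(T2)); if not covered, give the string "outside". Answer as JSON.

T0:
  2·area = 224  (B↔C swapped to make it positive)
  edge (20, 17)→(8, 0): d=(-12,-17) top-left  bias=+0
  edge (8, 0)→(24, 4): d=(16,4) right/bottom  bias=-1
  edge (24, 4)→(20, 17): d=(-4,13) right/bottom  bias=-1
    (4,0)@(9, 1): e=[5,12,207] → █
    (5,0)@(11, 1): e=[39,4,181] → █
    (6,0)@(13, 1): e=[73,-4,155] → ·
    (4,1)@(9, 3): e=[-19,44,199] → ·
    (5,1)@(11, 3): e=[15,36,173] → █
    (6,1)@(13, 3): e=[49,28,147] → █
    (7,1)@(15, 3): e=[83,20,121] → █
    (8,1)@(17, 3): e=[117,12,95] → █
    (9,1)@(19, 3): e=[151,4,69] → █
    (10,1)@(21, 3): e=[185,-4,43] → ·
    (5,2)@(11, 5): e=[-9,68,165] → ·
    (6,2)@(13, 5): e=[25,60,139] → █
  covered (29 px):
    · · · · █ █ · · · · · ·
    · · · · · █ █ █ █ █ · ·
    · · · · · · █ █ █ █ █ █
    · · · · · · █ █ █ █ █ █
    · · · · · · · █ █ █ █ ·
    · · · · · · · · █ █ █ ·
    · · · · · · · · · █ █ ·
    · · · · · · · · · █ · ·
    · · · · · · · · · · · ·
T1:
  2·area = 156
  edge (2, 0)→(18, 2): d=(16,2) right/bottom  bias=-1
  edge (18, 2)→(20, 12): d=(2,10) right/bottom  bias=-1
  edge (20, 12)→(2, 0): d=(-18,-12) top-left  bias=+0
    (2,0)@(5, 1): e=[10,128,18] → █
    (3,0)@(7, 1): e=[6,108,42] → █
    (4,0)@(9, 1): e=[2,88,66] → █
    (5,0)@(11, 1): e=[-2,68,90] → ·
    (2,1)@(5, 3): e=[42,132,-18] → ·
    (3,1)@(7, 3): e=[38,112,6] → █
    (5,1)@(11, 3): e=[30,72,54] → █
    (6,1)@(13, 3): e=[26,52,78] → █
    (7,1)@(15, 3): e=[22,32,102] → █
    (8,1)@(17, 3): e=[18,12,126] → █
    (9,1)@(19, 3): e=[14,-8,150] → ·
    (3,2)@(7, 5): e=[70,116,-30] → ·
    (9,3)@(19, 7): e=[78,0,78] → ·  [on edge]
    (10,8)@(21, 17): e=[234,0,-78] → ·  [on edge]
  covered (19 px):
    · · █ █ █ · · · · · · ·
    · · · █ █ █ █ █ █ · · ·
    · · · · · █ █ █ █ · · ·
    · · · · · · █ █ █ · · ·
    · · · · · · · · █ █ · ·
    · · · · · · · · · █ · ·
    · · · · · · · · · · · ·
    · · · · · · · · · · · ·
    · · · · · · · · · · · ·
T2:
  2·area = 56
  edge (13, 8)→(2, 4): d=(-11,-4) top-left  bias=+0
  edge (2, 4)→(16, 4): d=(14,0) top-left  bias=+0
  edge (16, 4)→(13, 8): d=(-3,4) right/bottom  bias=-1
    (2,2)@(5, 5): e=[1,14,41] → █
    (3,2)@(7, 5): e=[9,14,33] → █
    (4,2)@(9, 5): e=[17,14,25] → █
    (5,2)@(11, 5): e=[25,14,17] → █
    (6,2)@(13, 5): e=[33,14,9] → █
    (7,2)@(15, 5): e=[41,14,1] → █
    (8,2)@(17, 5): e=[49,14,-7] → ·
    (2,3)@(5, 7): e=[-21,42,35] → ·
    (3,3)@(7, 7): e=[-13,42,27] → ·
    (4,3)@(9, 7): e=[-5,42,19] → ·
    (5,3)@(11, 7): e=[3,42,11] → █
    (7,3)@(15, 7): e=[19,42,-5] → ·
  covered (8 px):
    · · · · · · · · · · · ·
    · · · · · · · · · · · ·
    · · █ █ █ █ █ █ · · · ·
    · · · · · █ █ · · · · ·
    · · · · · · · · · · · ·
    · · · · · · · · · · · ·
    · · · · · · · · · · · ·
    · · · · · · · · · · · ·
    · · · · · · · · · · · ·
T3:
  2·area = 96
  edge (0, 14)→(20, 6): d=(20,-8) top-left  bias=+0
  edge (20, 6)→(17, 12): d=(-3,6) right/bottom  bias=-1
  edge (17, 12)→(0, 14): d=(-17,2) right/bottom  bias=-1
    (9,3)@(19, 7): e=[12,3,81] → █
    (10,3)@(21, 7): e=[28,-9,77] → ·
    (6,4)@(13, 9): e=[4,33,59] → █
    (7,4)@(15, 9): e=[20,21,55] → █
    (8,4)@(17, 9): e=[36,9,51] → █
    (9,4)@(19, 9): e=[52,-3,47] → ·
    (4,5)@(9, 11): e=[12,51,33] → █
    (5,5)@(11, 11): e=[28,39,29] → █
    (9,5)@(19, 11): e=[92,-9,13] → ·
    (1,6)@(3, 13): e=[4,81,11] → █
    (2,6)@(5, 13): e=[20,69,7] → █
    (3,6)@(7, 13): e=[36,57,3] → █
  covered (12 px):
    · · · · · · · · · · · ·
    · · · · · · · · · · · ·
    · · · · · · · · · · · ·
    · · · · · · · · · █ · ·
    · · · · · · █ █ █ · · ·
    · · · · █ █ █ █ █ · · ·
    · █ █ █ · · · · · · · ·
    · · · · · · · · · · · ·
    · · · · · · · · · · · ·

Final: [14,17,25]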